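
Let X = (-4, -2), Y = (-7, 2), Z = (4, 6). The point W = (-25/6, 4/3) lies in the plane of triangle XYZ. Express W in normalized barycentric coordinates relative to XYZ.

(1/3, 1/2, 1/6)

Signed area of the reference triangle: [XYZ] = ½·((-4)·(2−6) + (-7)·(6−(-2)) + 4·(-2−2)) = ½·(16 − 56 − 16) = -28.
[WYZ] = ½·((-25/6)·(2−6) + (-7)·(6−(4/3)) + 4·(4/3−2)) = ½·(50/3 − 98/3 − 8/3) = -28/3, so the X-coordinate is (-28/3)/(-28) = 1/3.
[XWZ] = ½·((-4)·(4/3−6) + (-25/6)·(6−(-2)) + 4·(-2−(4/3))) = ½·(56/3 − 100/3 − 40/3) = -14, so the Y-coordinate is 1/2.
[XYW] = ½·((-4)·(2−(4/3)) + (-7)·(4/3−(-2)) + (-25/6)·(-2−2)) = ½·(-8/3 − 70/3 + 50/3) = -14/3, so the Z-coordinate is 1/6.
Check: 1/3 + 1/2 + 1/6 = 1.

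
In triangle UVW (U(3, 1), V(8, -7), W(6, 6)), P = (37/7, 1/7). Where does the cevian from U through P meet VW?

Barycentric coordinates of P with respect to UVW: (3/7, 2/7, 2/7).
On side VW the U-coordinate is zero; dropping P's U-weight 3/7 and renormalizing the remaining 2/7 : 2/7 gives weights 1/2, 1/2 on V, W.
Q = (1/2)·(8, -7) + (1/2)·(6, 6) = (7, -1/2).

(7, -1/2)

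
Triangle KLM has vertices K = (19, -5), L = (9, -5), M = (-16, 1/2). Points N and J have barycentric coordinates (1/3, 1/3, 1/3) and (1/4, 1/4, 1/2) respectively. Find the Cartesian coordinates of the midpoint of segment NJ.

(3/2, -65/24)

Barycentric coordinates of the midpoint are the average: (7/24, 7/24, 5/12).
Converting: (7/24)·K + (7/24)·L + (5/12)·M = (3/2, -65/24).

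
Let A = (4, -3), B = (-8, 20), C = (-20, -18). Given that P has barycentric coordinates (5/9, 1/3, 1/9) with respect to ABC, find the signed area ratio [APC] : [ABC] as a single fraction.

The signed ratio [APC]/[ABC] equals the barycentric coordinate of P at vertex B, which is 1/3.

1/3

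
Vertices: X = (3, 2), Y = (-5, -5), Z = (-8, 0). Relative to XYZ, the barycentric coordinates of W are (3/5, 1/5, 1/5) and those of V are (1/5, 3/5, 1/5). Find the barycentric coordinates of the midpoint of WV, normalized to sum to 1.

Since both coordinate triples sum to 1, the midpoint's barycentrics are the componentwise average.
(3/5+1/5)/2 = 2/5; similarly 2/5 and 1/5.

(2/5, 2/5, 1/5)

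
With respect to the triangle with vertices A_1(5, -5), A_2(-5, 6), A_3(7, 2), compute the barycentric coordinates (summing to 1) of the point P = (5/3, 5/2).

Signed area of the reference triangle: [A_1A_2A_3] = ½·(5·(6−2) + (-5)·(2−(-5)) + 7·(-5−6)) = ½·(20 − 35 − 77) = -46.
[PA_2A_3] = ½·((5/3)·(6−2) + (-5)·(2−(5/2)) + 7·(5/2−6)) = ½·(20/3 + 5/2 − 49/2) = -23/3, so the A_1-coordinate is (-23/3)/(-46) = 1/6.
[A_1PA_3] = ½·(5·(5/2−2) + (5/3)·(2−(-5)) + 7·(-5−(5/2))) = ½·(5/2 + 35/3 − 105/2) = -115/6, so the A_2-coordinate is 5/12.
[A_1A_2P] = ½·(5·(6−(5/2)) + (-5)·(5/2−(-5)) + (5/3)·(-5−6)) = ½·(35/2 − 75/2 − 55/3) = -115/6, so the A_3-coordinate is 5/12.
Check: 1/6 + 5/12 + 5/12 = 1.

(1/6, 5/12, 5/12)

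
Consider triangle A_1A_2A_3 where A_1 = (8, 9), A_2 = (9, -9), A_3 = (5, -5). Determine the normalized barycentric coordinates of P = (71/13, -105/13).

Signed area of the reference triangle: [A_1A_2A_3] = ½·(8·(-9−(-5)) + 9·(-5−9) + 5·(9−(-9))) = ½·(-32 − 126 + 90) = -34.
[PA_2A_3] = ½·((71/13)·(-9−(-5)) + 9·(-5−(-105/13)) + 5·(-105/13−(-9))) = ½·(-284/13 + 360/13 + 60/13) = 68/13, so the A_1-coordinate is (68/13)/(-34) = -2/13.
[A_1PA_3] = ½·(8·(-105/13−(-5)) + (71/13)·(-5−9) + 5·(9−(-105/13))) = ½·(-320/13 − 994/13 + 1110/13) = -102/13, so the A_2-coordinate is 3/13.
[A_1A_2P] = ½·(8·(-9−(-105/13)) + 9·(-105/13−9) + (71/13)·(9−(-9))) = ½·(-96/13 − 1998/13 + 1278/13) = -408/13, so the A_3-coordinate is 12/13.

(-2/13, 3/13, 12/13)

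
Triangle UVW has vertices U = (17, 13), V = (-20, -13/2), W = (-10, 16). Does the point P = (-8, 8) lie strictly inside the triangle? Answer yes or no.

Barycentric coordinates of P: (10/51, 28/85, 121/255).
The three coordinates are positive, positive, positive; a point is interior exactly when all three are positive.

yes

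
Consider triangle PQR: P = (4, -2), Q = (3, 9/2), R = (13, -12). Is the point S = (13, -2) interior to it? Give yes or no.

no

Barycentric coordinates of S: (-200/97, 180/97, 117/97).
The three coordinates are negative, positive, positive; a point is interior exactly when all three are positive.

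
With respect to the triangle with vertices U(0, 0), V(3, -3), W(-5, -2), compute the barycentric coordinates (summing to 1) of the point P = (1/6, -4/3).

(1/2, 1/3, 1/6)

Signed area of the reference triangle: [UVW] = ½·(0·(-3−(-2)) + 3·(-2−0) + (-5)·(0−(-3))) = ½·(0 − 6 − 15) = -21/2.
[PVW] = ½·((1/6)·(-3−(-2)) + 3·(-2−(-4/3)) + (-5)·(-4/3−(-3))) = ½·(-1/6 − 2 − 25/3) = -21/4, so the U-coordinate is (-21/4)/(-21/2) = 1/2.
[UPW] = ½·(0·(-4/3−(-2)) + (1/6)·(-2−0) + (-5)·(0−(-4/3))) = ½·(0 − 1/3 − 20/3) = -7/2, so the V-coordinate is 1/3.
[UVP] = ½·(0·(-3−(-4/3)) + 3·(-4/3−0) + (1/6)·(0−(-3))) = ½·(0 − 4 + 1/2) = -7/4, so the W-coordinate is 1/6.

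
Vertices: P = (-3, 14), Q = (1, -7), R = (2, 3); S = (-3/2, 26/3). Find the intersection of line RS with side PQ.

Barycentric coordinates of S with respect to PQR: (2/3, 1/6, 1/6).
On side PQ the R-coordinate is zero; dropping S's R-weight 1/6 and renormalizing the remaining 2/3 : 1/6 gives weights 4/5, 1/5 on P, Q.
T = (4/5)·(-3, 14) + (1/5)·(1, -7) = (-11/5, 49/5).

(-11/5, 49/5)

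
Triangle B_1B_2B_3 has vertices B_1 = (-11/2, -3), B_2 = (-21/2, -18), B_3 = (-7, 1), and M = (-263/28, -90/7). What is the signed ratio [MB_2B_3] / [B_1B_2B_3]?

1/14

[B_1B_2B_3] = ½·((-11/2)·(-18−1) + (-21/2)·(1−(-3)) + (-7)·(-3−(-18))) = ½·(209/2 − 42 − 105) = -85/4.
[MB_2B_3] = ½·((-263/28)·(-18−1) + (-21/2)·(1−(-90/7)) + (-7)·(-90/7−(-18))) = ½·(4997/28 − 291/2 − 36) = -85/56, so the ratio is (-85/56)/(-85/4) = 1/14.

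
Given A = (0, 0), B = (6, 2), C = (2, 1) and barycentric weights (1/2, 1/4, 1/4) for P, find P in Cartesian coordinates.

P = (1/2)·A + (1/4)·B + (1/4)·C.
x-coordinate: (1/2)·0 + (1/4)·6 + (1/4)·2 = 2.
y-coordinate: (1/2)·0 + (1/4)·2 + (1/4)·1 = 3/4.

(2, 3/4)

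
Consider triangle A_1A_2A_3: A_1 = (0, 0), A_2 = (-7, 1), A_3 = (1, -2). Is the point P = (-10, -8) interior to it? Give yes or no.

Barycentric coordinates of P: (-81/13, 28/13, 66/13).
The three coordinates are negative, positive, positive; a point is interior exactly when all three are positive.

no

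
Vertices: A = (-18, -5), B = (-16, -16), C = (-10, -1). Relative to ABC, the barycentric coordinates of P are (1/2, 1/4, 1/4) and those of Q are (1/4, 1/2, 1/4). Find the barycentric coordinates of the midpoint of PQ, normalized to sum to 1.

(3/8, 3/8, 1/4)

Since both coordinate triples sum to 1, the midpoint's barycentrics are the componentwise average.
(1/2+1/4)/2 = 3/8; similarly 3/8 and 1/4.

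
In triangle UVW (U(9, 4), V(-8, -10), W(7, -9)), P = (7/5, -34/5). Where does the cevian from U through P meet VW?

Barycentric coordinates of P with respect to UVW: (1/5, 2/5, 2/5).
On side VW the U-coordinate is zero; dropping P's U-weight 1/5 and renormalizing the remaining 2/5 : 2/5 gives weights 1/2, 1/2 on V, W.
Q = (1/2)·(-8, -10) + (1/2)·(7, -9) = (-1/2, -19/2).

(-1/2, -19/2)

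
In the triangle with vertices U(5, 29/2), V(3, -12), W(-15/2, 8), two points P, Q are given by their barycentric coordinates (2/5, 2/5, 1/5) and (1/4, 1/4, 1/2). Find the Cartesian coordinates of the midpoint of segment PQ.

Barycentric coordinates of the midpoint are the average: (13/40, 13/40, 7/20).
Converting: (13/40)·U + (13/40)·V + (7/20)·W = (-1/40, 289/80).

(-1/40, 289/80)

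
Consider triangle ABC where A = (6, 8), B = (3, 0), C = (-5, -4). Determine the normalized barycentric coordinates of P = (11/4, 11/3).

(7/12, 1/6, 1/4)

Signed area of the reference triangle: [ABC] = ½·(6·(0−(-4)) + 3·(-4−8) + (-5)·(8−0)) = ½·(24 − 36 − 40) = -26.
[PBC] = ½·((11/4)·(0−(-4)) + 3·(-4−(11/3)) + (-5)·(11/3−0)) = ½·(11 − 23 − 55/3) = -91/6, so the A-coordinate is (-91/6)/(-26) = 7/12.
[APC] = ½·(6·(11/3−(-4)) + (11/4)·(-4−8) + (-5)·(8−(11/3))) = ½·(46 − 33 − 65/3) = -13/3, so the B-coordinate is 1/6.
[ABP] = ½·(6·(0−(11/3)) + 3·(11/3−8) + (11/4)·(8−0)) = ½·(-22 − 13 + 22) = -13/2, so the C-coordinate is 1/4.
Check: 7/12 + 1/6 + 1/4 = 1.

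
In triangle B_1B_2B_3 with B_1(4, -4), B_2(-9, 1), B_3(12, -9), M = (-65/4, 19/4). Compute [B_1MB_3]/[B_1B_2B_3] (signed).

5/4

[B_1B_2B_3] = ½·(4·(1−(-9)) + (-9)·(-9−(-4)) + 12·(-4−1)) = ½·(40 + 45 − 60) = 25/2.
[B_1MB_3] = ½·(4·(19/4−(-9)) + (-65/4)·(-9−(-4)) + 12·(-4−(19/4))) = ½·(55 + 325/4 − 105) = 125/8, so the ratio is (125/8)/(25/2) = 5/4.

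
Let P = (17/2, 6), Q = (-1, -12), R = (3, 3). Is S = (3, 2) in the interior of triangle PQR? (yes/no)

yes

Barycentric coordinates of S: (8/141, 11/141, 122/141).
The three coordinates are positive, positive, positive; a point is interior exactly when all three are positive.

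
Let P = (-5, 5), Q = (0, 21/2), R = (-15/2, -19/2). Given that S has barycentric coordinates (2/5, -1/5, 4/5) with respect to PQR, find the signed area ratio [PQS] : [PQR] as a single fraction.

4/5

The signed ratio [PQS]/[PQR] equals the barycentric coordinate of S at vertex R, which is 4/5.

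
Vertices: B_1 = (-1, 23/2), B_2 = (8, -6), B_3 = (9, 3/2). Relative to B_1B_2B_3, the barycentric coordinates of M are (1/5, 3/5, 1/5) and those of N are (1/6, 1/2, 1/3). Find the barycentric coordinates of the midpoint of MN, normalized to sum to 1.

Since both coordinate triples sum to 1, the midpoint's barycentrics are the componentwise average.
(1/5+1/6)/2 = 11/60; similarly 11/20 and 4/15.

(11/60, 11/20, 4/15)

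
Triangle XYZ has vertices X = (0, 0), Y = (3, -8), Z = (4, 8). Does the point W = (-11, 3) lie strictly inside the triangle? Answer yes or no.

no

Barycentric coordinates of W: (235/56, -25/14, -79/56).
The three coordinates are positive, negative, negative; a point is interior exactly when all three are positive.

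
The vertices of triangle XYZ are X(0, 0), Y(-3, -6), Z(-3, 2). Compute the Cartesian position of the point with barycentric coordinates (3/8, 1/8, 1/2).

(-15/8, 1/4)

W = (3/8)·X + (1/8)·Y + (1/2)·Z.
x-coordinate: (3/8)·0 + (1/8)·(-3) + (1/2)·(-3) = -15/8.
y-coordinate: (3/8)·0 + (1/8)·(-6) + (1/2)·2 = 1/4.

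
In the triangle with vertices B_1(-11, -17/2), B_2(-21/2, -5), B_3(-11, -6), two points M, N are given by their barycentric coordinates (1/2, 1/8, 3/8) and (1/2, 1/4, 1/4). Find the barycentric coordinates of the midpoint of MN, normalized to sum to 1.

Since both coordinate triples sum to 1, the midpoint's barycentrics are the componentwise average.
(1/2+1/2)/2 = 1/2; similarly 3/16 and 5/16.

(1/2, 3/16, 5/16)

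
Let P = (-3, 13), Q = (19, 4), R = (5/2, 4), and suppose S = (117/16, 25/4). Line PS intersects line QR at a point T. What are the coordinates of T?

(43/4, 4)

Barycentric coordinates of S with respect to PQR: (1/4, 3/8, 3/8).
On side QR the P-coordinate is zero; dropping S's P-weight 1/4 and renormalizing the remaining 3/8 : 3/8 gives weights 1/2, 1/2 on Q, R.
T = (1/2)·(19, 4) + (1/2)·(5/2, 4) = (43/4, 4).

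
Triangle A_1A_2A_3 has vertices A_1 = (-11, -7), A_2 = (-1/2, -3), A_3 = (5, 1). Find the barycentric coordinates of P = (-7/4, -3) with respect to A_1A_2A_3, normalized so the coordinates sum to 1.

Signed area of the reference triangle: [A_1A_2A_3] = ½·((-11)·(-3−1) + (-1/2)·(1−(-7)) + 5·(-7−(-3))) = ½·(44 − 4 − 20) = 10.
[PA_2A_3] = ½·((-7/4)·(-3−1) + (-1/2)·(1−(-3)) + 5·(-3−(-3))) = ½·(7 − 2 + 0) = 5/2, so the A_1-coordinate is (5/2)/10 = 1/4.
[A_1PA_3] = ½·((-11)·(-3−1) + (-7/4)·(1−(-7)) + 5·(-7−(-3))) = ½·(44 − 14 − 20) = 5, so the A_2-coordinate is 1/2.
[A_1A_2P] = ½·((-11)·(-3−(-3)) + (-1/2)·(-3−(-7)) + (-7/4)·(-7−(-3))) = ½·(0 − 2 + 7) = 5/2, so the A_3-coordinate is 1/4.
Check: 1/4 + 1/2 + 1/4 = 1.

(1/4, 1/2, 1/4)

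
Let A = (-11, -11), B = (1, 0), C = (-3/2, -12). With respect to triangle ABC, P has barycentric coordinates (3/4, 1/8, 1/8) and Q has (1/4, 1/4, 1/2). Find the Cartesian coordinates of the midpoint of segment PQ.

Barycentric coordinates of the midpoint are the average: (1/2, 3/16, 5/16).
Converting: (1/2)·A + (3/16)·B + (5/16)·C = (-185/32, -37/4).

(-185/32, -37/4)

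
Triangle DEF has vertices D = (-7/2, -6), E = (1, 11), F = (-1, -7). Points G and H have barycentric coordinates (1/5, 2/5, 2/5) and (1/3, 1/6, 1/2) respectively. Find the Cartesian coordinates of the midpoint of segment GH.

(-11/10, -49/30)

Barycentric coordinates of the midpoint are the average: (4/15, 17/60, 9/20).
Converting: (4/15)·D + (17/60)·E + (9/20)·F = (-11/10, -49/30).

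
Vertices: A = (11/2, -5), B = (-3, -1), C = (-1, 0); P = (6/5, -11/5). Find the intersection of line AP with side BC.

(-5/3, -1/3)

Barycentric coordinates of P with respect to ABC: (2/5, 1/5, 2/5).
On side BC the A-coordinate is zero; dropping P's A-weight 2/5 and renormalizing the remaining 1/5 : 2/5 gives weights 1/3, 2/3 on B, C.
Q = (1/3)·(-3, -1) + (2/3)·(-1, 0) = (-5/3, -1/3).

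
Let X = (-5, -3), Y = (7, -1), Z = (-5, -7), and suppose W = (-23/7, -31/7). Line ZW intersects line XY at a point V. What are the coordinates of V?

Barycentric coordinates of W with respect to XYZ: (3/7, 1/7, 3/7).
On side XY the Z-coordinate is zero; dropping W's Z-weight 3/7 and renormalizing the remaining 3/7 : 1/7 gives weights 3/4, 1/4 on X, Y.
V = (3/4)·(-5, -3) + (1/4)·(7, -1) = (-2, -5/2).

(-2, -5/2)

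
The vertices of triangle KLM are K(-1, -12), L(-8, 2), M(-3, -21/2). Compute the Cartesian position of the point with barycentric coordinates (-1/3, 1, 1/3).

(-26/3, 5/2)

N = (-1/3)·K + 1·L + (1/3)·M.
x-coordinate: (-1/3)·(-1) + 1·(-8) + (1/3)·(-3) = -26/3.
y-coordinate: (-1/3)·(-12) + 1·2 + (1/3)·(-21/2) = 5/2.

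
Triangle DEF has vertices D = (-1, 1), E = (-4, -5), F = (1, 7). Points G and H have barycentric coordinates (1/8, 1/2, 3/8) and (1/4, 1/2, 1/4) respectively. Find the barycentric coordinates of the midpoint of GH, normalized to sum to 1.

Since both coordinate triples sum to 1, the midpoint's barycentrics are the componentwise average.
(1/8+1/4)/2 = 3/16; similarly 1/2 and 5/16.

(3/16, 1/2, 5/16)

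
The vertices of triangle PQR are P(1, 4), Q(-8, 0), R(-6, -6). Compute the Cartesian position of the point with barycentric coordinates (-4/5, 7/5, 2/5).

S = (-4/5)·P + (7/5)·Q + (2/5)·R.
x-coordinate: (-4/5)·1 + (7/5)·(-8) + (2/5)·(-6) = -72/5.
y-coordinate: (-4/5)·4 + (7/5)·0 + (2/5)·(-6) = -28/5.

(-72/5, -28/5)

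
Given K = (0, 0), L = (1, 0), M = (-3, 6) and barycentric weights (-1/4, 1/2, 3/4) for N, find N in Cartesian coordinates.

(-7/4, 9/2)

N = (-1/4)·K + (1/2)·L + (3/4)·M.
x-coordinate: (-1/4)·0 + (1/2)·1 + (3/4)·(-3) = -7/4.
y-coordinate: (-1/4)·0 + (1/2)·0 + (3/4)·6 = 9/2.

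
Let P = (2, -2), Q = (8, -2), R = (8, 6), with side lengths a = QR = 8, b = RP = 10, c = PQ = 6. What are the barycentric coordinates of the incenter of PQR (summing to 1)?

The incenter has barycentric coordinates proportional to the opposite side lengths: (8 : 10 : 6).
Normalizing by 8+10+6 = 24 gives (1/3, 5/12, 1/4).

(1/3, 5/12, 1/4)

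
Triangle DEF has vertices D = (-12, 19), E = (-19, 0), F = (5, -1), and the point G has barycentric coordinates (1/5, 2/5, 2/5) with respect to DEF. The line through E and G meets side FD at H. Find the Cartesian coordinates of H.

Line EG meets FD where the E-coordinate vanishes; zeroing G's E-weight and renormalizing leaves F, D-weights 2/5 : 1/5 → (2/3, 1/3).
So H = (2/3)·F + (1/3)·D = (-2/3, 17/3).

(-2/3, 17/3)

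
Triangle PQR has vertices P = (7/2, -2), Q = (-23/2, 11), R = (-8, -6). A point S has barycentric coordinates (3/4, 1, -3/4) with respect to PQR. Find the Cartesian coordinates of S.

(-23/8, 14)

S = (3/4)·P + 1·Q + (-3/4)·R.
x-coordinate: (3/4)·(7/2) + 1·(-23/2) + (-3/4)·(-8) = -23/8.
y-coordinate: (3/4)·(-2) + 1·11 + (-3/4)·(-6) = 14.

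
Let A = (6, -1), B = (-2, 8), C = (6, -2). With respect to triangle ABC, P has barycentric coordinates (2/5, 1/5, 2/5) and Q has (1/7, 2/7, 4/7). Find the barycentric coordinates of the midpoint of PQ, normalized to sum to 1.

(19/70, 17/70, 17/35)

Since both coordinate triples sum to 1, the midpoint's barycentrics are the componentwise average.
(2/5+1/7)/2 = 19/70; similarly 17/70 and 17/35.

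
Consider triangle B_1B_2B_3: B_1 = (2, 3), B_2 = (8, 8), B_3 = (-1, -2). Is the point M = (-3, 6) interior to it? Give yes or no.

no

Barycentric coordinates of M: (92/15, -34/15, -43/15).
The three coordinates are positive, negative, negative; a point is interior exactly when all three are positive.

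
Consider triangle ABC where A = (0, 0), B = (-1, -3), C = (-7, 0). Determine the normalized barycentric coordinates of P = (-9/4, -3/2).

Signed area of the reference triangle: [ABC] = ½·(0·(-3−0) + (-1)·(0−0) + (-7)·(0−(-3))) = ½·(0 + 0 − 21) = -21/2.
[PBC] = ½·((-9/4)·(-3−0) + (-1)·(0−(-3/2)) + (-7)·(-3/2−(-3))) = ½·(27/4 − 3/2 − 21/2) = -21/8, so the A-coordinate is (-21/8)/(-21/2) = 1/4.
[APC] = ½·(0·(-3/2−0) + (-9/4)·(0−0) + (-7)·(0−(-3/2))) = ½·(0 + 0 − 21/2) = -21/4, so the B-coordinate is 1/2.
[ABP] = ½·(0·(-3−(-3/2)) + (-1)·(-3/2−0) + (-9/4)·(0−(-3))) = ½·(0 + 3/2 − 27/4) = -21/8, so the C-coordinate is 1/4.
Check: 1/4 + 1/2 + 1/4 = 1.

(1/4, 1/2, 1/4)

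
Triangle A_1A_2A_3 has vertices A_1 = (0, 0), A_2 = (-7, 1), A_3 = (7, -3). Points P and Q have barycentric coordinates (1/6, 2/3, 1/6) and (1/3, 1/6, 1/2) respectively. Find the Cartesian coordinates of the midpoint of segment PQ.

(-7/12, -7/12)

Barycentric coordinates of the midpoint are the average: (1/4, 5/12, 1/3).
Converting: (1/4)·A_1 + (5/12)·A_2 + (1/3)·A_3 = (-7/12, -7/12).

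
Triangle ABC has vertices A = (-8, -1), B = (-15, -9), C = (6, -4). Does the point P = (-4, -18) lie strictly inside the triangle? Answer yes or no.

no

Barycentric coordinates of P: (-244/133, 226/133, 151/133).
The three coordinates are negative, positive, positive; a point is interior exactly when all three are positive.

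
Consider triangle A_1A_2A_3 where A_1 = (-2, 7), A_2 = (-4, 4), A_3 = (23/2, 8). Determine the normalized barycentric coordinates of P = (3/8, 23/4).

(1/4, 1/2, 1/4)

Signed area of the reference triangle: [A_1A_2A_3] = ½·((-2)·(4−8) + (-4)·(8−7) + (23/2)·(7−4)) = ½·(8 − 4 + 69/2) = 77/4.
[PA_2A_3] = ½·((3/8)·(4−8) + (-4)·(8−(23/4)) + (23/2)·(23/4−4)) = ½·(-3/2 − 9 + 161/8) = 77/16, so the A_1-coordinate is (77/16)/(77/4) = 1/4.
[A_1PA_3] = ½·((-2)·(23/4−8) + (3/8)·(8−7) + (23/2)·(7−(23/4))) = ½·(9/2 + 3/8 + 115/8) = 77/8, so the A_2-coordinate is 1/2.
[A_1A_2P] = ½·((-2)·(4−(23/4)) + (-4)·(23/4−7) + (3/8)·(7−4)) = ½·(7/2 + 5 + 9/8) = 77/16, so the A_3-coordinate is 1/4.
Check: 1/4 + 1/2 + 1/4 = 1.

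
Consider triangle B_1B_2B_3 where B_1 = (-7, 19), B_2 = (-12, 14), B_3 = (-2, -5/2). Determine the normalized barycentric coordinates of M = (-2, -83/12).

(-1/3, 1/6, 7/6)

Signed area of the reference triangle: [B_1B_2B_3] = ½·((-7)·(14−(-5/2)) + (-12)·(-5/2−19) + (-2)·(19−14)) = ½·(-231/2 + 258 − 10) = 265/4.
[MB_2B_3] = ½·((-2)·(14−(-5/2)) + (-12)·(-5/2−(-83/12)) + (-2)·(-83/12−14)) = ½·(-33 − 53 + 251/6) = -265/12, so the B_1-coordinate is (-265/12)/(265/4) = -1/3.
[B_1MB_3] = ½·((-7)·(-83/12−(-5/2)) + (-2)·(-5/2−19) + (-2)·(19−(-83/12))) = ½·(371/12 + 43 − 311/6) = 265/24, so the B_2-coordinate is 1/6.
[B_1B_2M] = ½·((-7)·(14−(-83/12)) + (-12)·(-83/12−19) + (-2)·(19−14)) = ½·(-1757/12 + 311 − 10) = 1855/24, so the B_3-coordinate is 7/6.
Check: -1/3 + 1/6 + 7/6 = 1.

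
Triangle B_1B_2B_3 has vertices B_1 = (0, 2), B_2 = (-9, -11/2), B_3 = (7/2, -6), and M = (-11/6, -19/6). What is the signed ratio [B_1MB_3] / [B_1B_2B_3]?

[B_1B_2B_3] = ½·(0·(-11/2−(-6)) + (-9)·(-6−2) + (7/2)·(2−(-11/2))) = ½·(0 + 72 + 105/4) = 393/8.
[B_1MB_3] = ½·(0·(-19/6−(-6)) + (-11/6)·(-6−2) + (7/2)·(2−(-19/6))) = ½·(0 + 44/3 + 217/12) = 131/8, so the ratio is (131/8)/(393/8) = 1/3.

1/3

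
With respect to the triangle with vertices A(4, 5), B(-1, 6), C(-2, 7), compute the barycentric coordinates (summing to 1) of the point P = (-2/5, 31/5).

Signed area of the reference triangle: [ABC] = ½·(4·(6−7) + (-1)·(7−5) + (-2)·(5−6)) = ½·(-4 − 2 + 2) = -2.
[PBC] = ½·((-2/5)·(6−7) + (-1)·(7−(31/5)) + (-2)·(31/5−6)) = ½·(2/5 − 4/5 − 2/5) = -2/5, so the A-coordinate is (-2/5)/(-2) = 1/5.
[APC] = ½·(4·(31/5−7) + (-2/5)·(7−5) + (-2)·(5−(31/5))) = ½·(-16/5 − 4/5 + 12/5) = -4/5, so the B-coordinate is 2/5.
[ABP] = ½·(4·(6−(31/5)) + (-1)·(31/5−5) + (-2/5)·(5−6)) = ½·(-4/5 − 6/5 + 2/5) = -4/5, so the C-coordinate is 2/5.

(1/5, 2/5, 2/5)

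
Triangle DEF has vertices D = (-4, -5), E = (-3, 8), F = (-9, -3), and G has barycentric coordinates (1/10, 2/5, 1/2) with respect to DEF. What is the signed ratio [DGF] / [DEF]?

The signed ratio [DGF]/[DEF] equals the barycentric coordinate of G at vertex E, which is 2/5.

2/5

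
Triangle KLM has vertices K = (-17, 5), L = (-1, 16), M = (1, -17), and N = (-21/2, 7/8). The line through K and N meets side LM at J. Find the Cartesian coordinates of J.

(1/3, -6)

Barycentric coordinates of N with respect to KLM: (5/8, 1/8, 1/4).
On side LM the K-coordinate is zero; dropping N's K-weight 5/8 and renormalizing the remaining 1/8 : 1/4 gives weights 1/3, 2/3 on L, M.
J = (1/3)·(-1, 16) + (2/3)·(1, -17) = (1/3, -6).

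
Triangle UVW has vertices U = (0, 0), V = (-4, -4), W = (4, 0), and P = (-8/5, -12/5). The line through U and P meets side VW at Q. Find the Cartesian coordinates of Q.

(-2, -3)

Barycentric coordinates of P with respect to UVW: (1/5, 3/5, 1/5).
On side VW the U-coordinate is zero; dropping P's U-weight 1/5 and renormalizing the remaining 3/5 : 1/5 gives weights 3/4, 1/4 on V, W.
Q = (3/4)·(-4, -4) + (1/4)·(4, 0) = (-2, -3).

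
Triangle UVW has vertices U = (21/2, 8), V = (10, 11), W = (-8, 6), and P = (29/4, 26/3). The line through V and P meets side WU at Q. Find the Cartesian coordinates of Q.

Barycentric coordinates of P with respect to UVW: (1/2, 1/3, 1/6).
On side WU the V-coordinate is zero; dropping P's V-weight 1/3 and renormalizing the remaining 1/6 : 1/2 gives weights 1/4, 3/4 on W, U.
Q = (1/4)·(-8, 6) + (3/4)·(21/2, 8) = (47/8, 15/2).

(47/8, 15/2)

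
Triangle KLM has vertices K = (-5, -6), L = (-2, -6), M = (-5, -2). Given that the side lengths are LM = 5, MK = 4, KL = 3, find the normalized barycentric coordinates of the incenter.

The incenter has barycentric coordinates proportional to the opposite side lengths: (5 : 4 : 3).
Normalizing by 5+4+3 = 12 gives (5/12, 1/3, 1/4).

(5/12, 1/3, 1/4)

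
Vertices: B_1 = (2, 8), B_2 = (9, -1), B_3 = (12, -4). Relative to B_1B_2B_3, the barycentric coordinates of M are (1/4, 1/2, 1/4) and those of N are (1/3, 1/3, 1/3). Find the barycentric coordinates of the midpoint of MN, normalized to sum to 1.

Since both coordinate triples sum to 1, the midpoint's barycentrics are the componentwise average.
(1/4+1/3)/2 = 7/24; similarly 5/12 and 7/24.

(7/24, 5/12, 7/24)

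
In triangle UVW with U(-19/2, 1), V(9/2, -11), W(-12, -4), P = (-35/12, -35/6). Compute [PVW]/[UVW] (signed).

[UVW] = ½·((-19/2)·(-11−(-4)) + (9/2)·(-4−1) + (-12)·(1−(-11))) = ½·(133/2 − 45/2 − 144) = -50.
[PVW] = ½·((-35/12)·(-11−(-4)) + (9/2)·(-4−(-35/6)) + (-12)·(-35/6−(-11))) = ½·(245/12 + 33/4 − 62) = -50/3, so the ratio is (-50/3)/(-50) = 1/3.

1/3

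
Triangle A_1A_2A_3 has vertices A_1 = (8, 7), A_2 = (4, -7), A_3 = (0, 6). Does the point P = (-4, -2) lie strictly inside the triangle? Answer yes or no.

no

Barycentric coordinates of P: (-7/9, 5/9, 11/9).
The three coordinates are negative, positive, positive; a point is interior exactly when all three are positive.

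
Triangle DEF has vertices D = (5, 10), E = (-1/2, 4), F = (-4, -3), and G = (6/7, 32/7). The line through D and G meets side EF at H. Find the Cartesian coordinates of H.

Barycentric coordinates of G with respect to DEF: (3/7, 2/7, 2/7).
On side EF the D-coordinate is zero; dropping G's D-weight 3/7 and renormalizing the remaining 2/7 : 2/7 gives weights 1/2, 1/2 on E, F.
H = (1/2)·(-1/2, 4) + (1/2)·(-4, -3) = (-9/4, 1/2).

(-9/4, 1/2)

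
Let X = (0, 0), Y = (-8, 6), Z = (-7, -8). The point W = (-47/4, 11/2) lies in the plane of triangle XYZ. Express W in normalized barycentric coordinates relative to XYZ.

Signed area of the reference triangle: [XYZ] = ½·(0·(6−(-8)) + (-8)·(-8−0) + (-7)·(0−6)) = ½·(0 + 64 + 42) = 53.
[WYZ] = ½·((-47/4)·(6−(-8)) + (-8)·(-8−(11/2)) + (-7)·(11/2−6)) = ½·(-329/2 + 108 + 7/2) = -53/2, so the X-coordinate is (-53/2)/53 = -1/2.
[XWZ] = ½·(0·(11/2−(-8)) + (-47/4)·(-8−0) + (-7)·(0−(11/2))) = ½·(0 + 94 + 77/2) = 265/4, so the Y-coordinate is 5/4.
[XYW] = ½·(0·(6−(11/2)) + (-8)·(11/2−0) + (-47/4)·(0−6)) = ½·(0 − 44 + 141/2) = 53/4, so the Z-coordinate is 1/4.

(-1/2, 5/4, 1/4)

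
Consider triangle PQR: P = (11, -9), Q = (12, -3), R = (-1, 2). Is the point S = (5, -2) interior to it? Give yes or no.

Barycentric coordinates of S: (22/83, 18/83, 43/83).
The three coordinates are positive, positive, positive; a point is interior exactly when all three are positive.

yes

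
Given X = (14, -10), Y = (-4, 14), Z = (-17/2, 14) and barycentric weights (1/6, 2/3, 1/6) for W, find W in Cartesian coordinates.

W = (1/6)·X + (2/3)·Y + (1/6)·Z.
x-coordinate: (1/6)·14 + (2/3)·(-4) + (1/6)·(-17/2) = -7/4.
y-coordinate: (1/6)·(-10) + (2/3)·14 + (1/6)·14 = 10.

(-7/4, 10)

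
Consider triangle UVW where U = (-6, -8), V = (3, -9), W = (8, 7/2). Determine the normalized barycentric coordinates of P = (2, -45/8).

Signed area of the reference triangle: [UVW] = ½·((-6)·(-9−(7/2)) + 3·(7/2−(-8)) + 8·(-8−(-9))) = ½·(75 + 69/2 + 8) = 235/4.
[PVW] = ½·(2·(-9−(7/2)) + 3·(7/2−(-45/8)) + 8·(-45/8−(-9))) = ½·(-25 + 219/8 + 27) = 235/16, so the U-coordinate is (235/16)/(235/4) = 1/4.
[UPW] = ½·((-6)·(-45/8−(7/2)) + 2·(7/2−(-8)) + 8·(-8−(-45/8))) = ½·(219/4 + 23 − 19) = 235/8, so the V-coordinate is 1/2.
[UVP] = ½·((-6)·(-9−(-45/8)) + 3·(-45/8−(-8)) + 2·(-8−(-9))) = ½·(81/4 + 57/8 + 2) = 235/16, so the W-coordinate is 1/4.

(1/4, 1/2, 1/4)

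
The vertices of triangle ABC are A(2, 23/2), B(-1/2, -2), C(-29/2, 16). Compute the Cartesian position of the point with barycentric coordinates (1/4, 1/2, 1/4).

P = (1/4)·A + (1/2)·B + (1/4)·C.
x-coordinate: (1/4)·2 + (1/2)·(-1/2) + (1/4)·(-29/2) = -27/8.
y-coordinate: (1/4)·(23/2) + (1/2)·(-2) + (1/4)·16 = 47/8.

(-27/8, 47/8)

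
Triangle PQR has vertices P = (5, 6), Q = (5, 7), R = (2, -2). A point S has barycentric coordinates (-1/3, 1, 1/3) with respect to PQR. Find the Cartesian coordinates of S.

S = (-1/3)·P + 1·Q + (1/3)·R.
x-coordinate: (-1/3)·5 + 1·5 + (1/3)·2 = 4.
y-coordinate: (-1/3)·6 + 1·7 + (1/3)·(-2) = 13/3.

(4, 13/3)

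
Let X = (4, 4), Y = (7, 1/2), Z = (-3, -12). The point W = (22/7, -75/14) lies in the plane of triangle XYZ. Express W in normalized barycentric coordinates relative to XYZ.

(-1/7, 5/7, 3/7)

Signed area of the reference triangle: [XYZ] = ½·(4·(1/2−(-12)) + 7·(-12−4) + (-3)·(4−(1/2))) = ½·(50 − 112 − 21/2) = -145/4.
[WYZ] = ½·((22/7)·(1/2−(-12)) + 7·(-12−(-75/14)) + (-3)·(-75/14−(1/2))) = ½·(275/7 − 93/2 + 123/7) = 145/28, so the X-coordinate is (145/28)/(-145/4) = -1/7.
[XWZ] = ½·(4·(-75/14−(-12)) + (22/7)·(-12−4) + (-3)·(4−(-75/14))) = ½·(186/7 − 352/7 − 393/14) = -725/28, so the Y-coordinate is 5/7.
[XYW] = ½·(4·(1/2−(-75/14)) + 7·(-75/14−4) + (22/7)·(4−(1/2))) = ½·(164/7 − 131/2 + 11) = -435/28, so the Z-coordinate is 3/7.
Check: -1/7 + 5/7 + 3/7 = 1.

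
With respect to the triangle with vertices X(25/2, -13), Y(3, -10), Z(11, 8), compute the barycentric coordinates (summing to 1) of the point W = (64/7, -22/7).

(2/7, 2/7, 3/7)

Signed area of the reference triangle: [XYZ] = ½·((25/2)·(-10−8) + 3·(8−(-13)) + 11·(-13−(-10))) = ½·(-225 + 63 − 33) = -195/2.
[WYZ] = ½·((64/7)·(-10−8) + 3·(8−(-22/7)) + 11·(-22/7−(-10))) = ½·(-1152/7 + 234/7 + 528/7) = -195/7, so the X-coordinate is (-195/7)/(-195/2) = 2/7.
[XWZ] = ½·((25/2)·(-22/7−8) + (64/7)·(8−(-13)) + 11·(-13−(-22/7))) = ½·(-975/7 + 192 − 759/7) = -195/7, so the Y-coordinate is 2/7.
[XYW] = ½·((25/2)·(-10−(-22/7)) + 3·(-22/7−(-13)) + (64/7)·(-13−(-10))) = ½·(-600/7 + 207/7 − 192/7) = -585/14, so the Z-coordinate is 3/7.
Check: 2/7 + 2/7 + 3/7 = 1.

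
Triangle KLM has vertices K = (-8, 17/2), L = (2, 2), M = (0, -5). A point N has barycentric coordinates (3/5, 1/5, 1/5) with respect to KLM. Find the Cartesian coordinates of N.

(-22/5, 9/2)

N = (3/5)·K + (1/5)·L + (1/5)·M.
x-coordinate: (3/5)·(-8) + (1/5)·2 + (1/5)·0 = -22/5.
y-coordinate: (3/5)·(17/2) + (1/5)·2 + (1/5)·(-5) = 9/2.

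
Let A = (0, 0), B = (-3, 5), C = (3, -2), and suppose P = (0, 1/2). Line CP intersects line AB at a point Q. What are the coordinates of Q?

Barycentric coordinates of P with respect to ABC: (2/3, 1/6, 1/6).
On side AB the C-coordinate is zero; dropping P's C-weight 1/6 and renormalizing the remaining 2/3 : 1/6 gives weights 4/5, 1/5 on A, B.
Q = (4/5)·(0, 0) + (1/5)·(-3, 5) = (-3/5, 1).

(-3/5, 1)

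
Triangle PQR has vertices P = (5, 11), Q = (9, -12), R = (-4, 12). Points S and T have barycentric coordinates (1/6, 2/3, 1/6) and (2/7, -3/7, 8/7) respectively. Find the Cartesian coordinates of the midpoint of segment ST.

Barycentric coordinates of the midpoint are the average: (19/84, 5/42, 55/84).
Converting: (19/84)·P + (5/42)·Q + (55/84)·R = (-5/12, 107/12).

(-5/12, 107/12)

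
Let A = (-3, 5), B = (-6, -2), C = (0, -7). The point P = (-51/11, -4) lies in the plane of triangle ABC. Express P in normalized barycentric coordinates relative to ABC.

(-1/11, 9/11, 3/11)

Signed area of the reference triangle: [ABC] = ½·((-3)·(-2−(-7)) + (-6)·(-7−5) + 0·(5−(-2))) = ½·(-15 + 72 + 0) = 57/2.
[PBC] = ½·((-51/11)·(-2−(-7)) + (-6)·(-7−(-4)) + 0·(-4−(-2))) = ½·(-255/11 + 18 + 0) = -57/22, so the A-coordinate is (-57/22)/(57/2) = -1/11.
[APC] = ½·((-3)·(-4−(-7)) + (-51/11)·(-7−5) + 0·(5−(-4))) = ½·(-9 + 612/11 + 0) = 513/22, so the B-coordinate is 9/11.
[ABP] = ½·((-3)·(-2−(-4)) + (-6)·(-4−5) + (-51/11)·(5−(-2))) = ½·(-6 + 54 − 357/11) = 171/22, so the C-coordinate is 3/11.
Check: -1/11 + 9/11 + 3/11 = 1.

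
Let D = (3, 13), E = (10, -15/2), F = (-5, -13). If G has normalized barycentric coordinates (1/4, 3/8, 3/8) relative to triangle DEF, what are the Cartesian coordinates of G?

(21/8, -71/16)

G = (1/4)·D + (3/8)·E + (3/8)·F.
x-coordinate: (1/4)·3 + (3/8)·10 + (3/8)·(-5) = 21/8.
y-coordinate: (1/4)·13 + (3/8)·(-15/2) + (3/8)·(-13) = -71/16.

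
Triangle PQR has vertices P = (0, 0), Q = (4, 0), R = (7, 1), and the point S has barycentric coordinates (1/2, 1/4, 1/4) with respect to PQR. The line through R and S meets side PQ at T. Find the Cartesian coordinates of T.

(4/3, 0)

Line RS meets PQ where the R-coordinate vanishes; zeroing S's R-weight and renormalizing leaves P, Q-weights 1/2 : 1/4 → (2/3, 1/3).
So T = (2/3)·P + (1/3)·Q = (4/3, 0).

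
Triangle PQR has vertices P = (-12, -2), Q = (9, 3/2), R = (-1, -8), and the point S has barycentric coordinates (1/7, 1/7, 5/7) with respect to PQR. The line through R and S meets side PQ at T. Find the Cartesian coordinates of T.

Line RS meets PQ where the R-coordinate vanishes; zeroing S's R-weight and renormalizing leaves P, Q-weights 1/7 : 1/7 → (1/2, 1/2).
So T = (1/2)·P + (1/2)·Q = (-3/2, -1/4).

(-3/2, -1/4)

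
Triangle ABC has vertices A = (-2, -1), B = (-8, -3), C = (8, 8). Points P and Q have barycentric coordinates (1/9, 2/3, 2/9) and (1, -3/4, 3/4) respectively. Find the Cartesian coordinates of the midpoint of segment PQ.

(28/9, 83/24)

Barycentric coordinates of the midpoint are the average: (5/9, -1/24, 35/72).
Converting: (5/9)·A + (-1/24)·B + (35/72)·C = (28/9, 83/24).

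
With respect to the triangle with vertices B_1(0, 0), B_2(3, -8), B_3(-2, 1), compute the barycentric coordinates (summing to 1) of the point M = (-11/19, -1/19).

Signed area of the reference triangle: [B_1B_2B_3] = ½·(0·(-8−1) + 3·(1−0) + (-2)·(0−(-8))) = ½·(0 + 3 − 16) = -13/2.
[MB_2B_3] = ½·((-11/19)·(-8−1) + 3·(1−(-1/19)) + (-2)·(-1/19−(-8))) = ½·(99/19 + 60/19 − 302/19) = -143/38, so the B_1-coordinate is (-143/38)/(-13/2) = 11/19.
[B_1MB_3] = ½·(0·(-1/19−1) + (-11/19)·(1−0) + (-2)·(0−(-1/19))) = ½·(0 − 11/19 − 2/19) = -13/38, so the B_2-coordinate is 1/19.
[B_1B_2M] = ½·(0·(-8−(-1/19)) + 3·(-1/19−0) + (-11/19)·(0−(-8))) = ½·(0 − 3/19 − 88/19) = -91/38, so the B_3-coordinate is 7/19.

(11/19, 1/19, 7/19)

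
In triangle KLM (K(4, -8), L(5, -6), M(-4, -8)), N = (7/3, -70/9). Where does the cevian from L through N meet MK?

Barycentric coordinates of N with respect to KLM: (2/3, 1/9, 2/9).
On side MK the L-coordinate is zero; dropping N's L-weight 1/9 and renormalizing the remaining 2/9 : 2/3 gives weights 1/4, 3/4 on M, K.
J = (1/4)·(-4, -8) + (3/4)·(4, -8) = (2, -8).

(2, -8)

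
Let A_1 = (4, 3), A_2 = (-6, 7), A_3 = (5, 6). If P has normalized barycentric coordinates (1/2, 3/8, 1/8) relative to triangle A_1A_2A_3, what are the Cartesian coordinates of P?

P = (1/2)·A_1 + (3/8)·A_2 + (1/8)·A_3.
x-coordinate: (1/2)·4 + (3/8)·(-6) + (1/8)·5 = 3/8.
y-coordinate: (1/2)·3 + (3/8)·7 + (1/8)·6 = 39/8.

(3/8, 39/8)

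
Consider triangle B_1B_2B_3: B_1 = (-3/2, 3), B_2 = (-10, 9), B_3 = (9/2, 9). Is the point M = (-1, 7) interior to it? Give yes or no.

yes

Barycentric coordinates of M: (1/3, 7/29, 37/87).
The three coordinates are positive, positive, positive; a point is interior exactly when all three are positive.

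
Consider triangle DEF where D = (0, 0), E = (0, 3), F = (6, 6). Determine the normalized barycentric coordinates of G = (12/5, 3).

(2/5, 1/5, 2/5)

Signed area of the reference triangle: [DEF] = ½·(0·(3−6) + 0·(6−0) + 6·(0−3)) = ½·(0 + 0 − 18) = -9.
[GEF] = ½·((12/5)·(3−6) + 0·(6−3) + 6·(3−3)) = ½·(-36/5 + 0 + 0) = -18/5, so the D-coordinate is (-18/5)/(-9) = 2/5.
[DGF] = ½·(0·(3−6) + (12/5)·(6−0) + 6·(0−3)) = ½·(0 + 72/5 − 18) = -9/5, so the E-coordinate is 1/5.
[DEG] = ½·(0·(3−3) + 0·(3−0) + (12/5)·(0−3)) = ½·(0 + 0 − 36/5) = -18/5, so the F-coordinate is 2/5.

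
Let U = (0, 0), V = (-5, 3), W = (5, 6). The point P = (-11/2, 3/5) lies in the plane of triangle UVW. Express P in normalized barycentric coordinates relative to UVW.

Signed area of the reference triangle: [UVW] = ½·(0·(3−6) + (-5)·(6−0) + 5·(0−3)) = ½·(0 − 30 − 15) = -45/2.
[PVW] = ½·((-11/2)·(3−6) + (-5)·(6−(3/5)) + 5·(3/5−3)) = ½·(33/2 − 27 − 12) = -45/4, so the U-coordinate is (-45/4)/(-45/2) = 1/2.
[UPW] = ½·(0·(3/5−6) + (-11/2)·(6−0) + 5·(0−(3/5))) = ½·(0 − 33 − 3) = -18, so the V-coordinate is 4/5.
[UVP] = ½·(0·(3−(3/5)) + (-5)·(3/5−0) + (-11/2)·(0−3)) = ½·(0 − 3 + 33/2) = 27/4, so the W-coordinate is -3/10.

(1/2, 4/5, -3/10)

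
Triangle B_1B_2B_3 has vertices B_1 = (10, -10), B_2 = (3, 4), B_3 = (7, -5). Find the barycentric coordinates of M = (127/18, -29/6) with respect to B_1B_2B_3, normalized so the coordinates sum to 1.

Signed area of the reference triangle: [B_1B_2B_3] = ½·(10·(4−(-5)) + 3·(-5−(-10)) + 7·(-10−4)) = ½·(90 + 15 − 98) = 7/2.
[MB_2B_3] = ½·((127/18)·(4−(-5)) + 3·(-5−(-29/6)) + 7·(-29/6−4)) = ½·(127/2 − 1/2 − 371/6) = 7/12, so the B_1-coordinate is (7/12)/(7/2) = 1/6.
[B_1MB_3] = ½·(10·(-29/6−(-5)) + (127/18)·(-5−(-10)) + 7·(-10−(-29/6))) = ½·(5/3 + 635/18 − 217/6) = 7/18, so the B_2-coordinate is 1/9.
[B_1B_2M] = ½·(10·(4−(-29/6)) + 3·(-29/6−(-10)) + (127/18)·(-10−4)) = ½·(265/3 + 31/2 − 889/9) = 91/36, so the B_3-coordinate is 13/18.
Check: 1/6 + 1/9 + 13/18 = 1.

(1/6, 1/9, 13/18)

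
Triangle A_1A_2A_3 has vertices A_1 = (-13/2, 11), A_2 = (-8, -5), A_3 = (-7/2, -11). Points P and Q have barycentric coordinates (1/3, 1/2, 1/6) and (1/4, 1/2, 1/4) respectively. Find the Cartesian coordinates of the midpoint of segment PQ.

(-53/8, -19/12)

Barycentric coordinates of the midpoint are the average: (7/24, 1/2, 5/24).
Converting: (7/24)·A_1 + (1/2)·A_2 + (5/24)·A_3 = (-53/8, -19/12).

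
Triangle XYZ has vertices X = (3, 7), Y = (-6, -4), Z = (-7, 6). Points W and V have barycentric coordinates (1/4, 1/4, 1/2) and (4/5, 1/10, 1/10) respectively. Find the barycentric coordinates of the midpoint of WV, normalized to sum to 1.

(21/40, 7/40, 3/10)

Since both coordinate triples sum to 1, the midpoint's barycentrics are the componentwise average.
(1/4+4/5)/2 = 21/40; similarly 7/40 and 3/10.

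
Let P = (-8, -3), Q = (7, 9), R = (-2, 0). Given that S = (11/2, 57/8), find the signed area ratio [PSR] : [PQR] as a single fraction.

3/4

[PQR] = ½·((-8)·(9−0) + 7·(0−(-3)) + (-2)·(-3−9)) = ½·(-72 + 21 + 24) = -27/2.
[PSR] = ½·((-8)·(57/8−0) + (11/2)·(0−(-3)) + (-2)·(-3−(57/8))) = ½·(-57 + 33/2 + 81/4) = -81/8, so the ratio is (-81/8)/(-27/2) = 3/4.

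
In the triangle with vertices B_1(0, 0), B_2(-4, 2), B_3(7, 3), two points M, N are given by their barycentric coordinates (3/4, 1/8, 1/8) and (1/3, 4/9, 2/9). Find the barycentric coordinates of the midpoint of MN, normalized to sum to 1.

(13/24, 41/144, 25/144)

Since both coordinate triples sum to 1, the midpoint's barycentrics are the componentwise average.
(3/4+1/3)/2 = 13/24; similarly 41/144 and 25/144.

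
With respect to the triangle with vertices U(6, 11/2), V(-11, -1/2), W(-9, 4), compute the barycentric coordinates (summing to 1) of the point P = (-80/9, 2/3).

Signed area of the reference triangle: [UVW] = ½·(6·(-1/2−4) + (-11)·(4−(11/2)) + (-9)·(11/2−(-1/2))) = ½·(-27 + 33/2 − 54) = -129/4.
[PVW] = ½·((-80/9)·(-1/2−4) + (-11)·(4−(2/3)) + (-9)·(2/3−(-1/2))) = ½·(40 − 110/3 − 21/2) = -43/12, so the U-coordinate is (-43/12)/(-129/4) = 1/9.
[UPW] = ½·(6·(2/3−4) + (-80/9)·(4−(11/2)) + (-9)·(11/2−(2/3))) = ½·(-20 + 40/3 − 87/2) = -301/12, so the V-coordinate is 7/9.
[UVP] = ½·(6·(-1/2−(2/3)) + (-11)·(2/3−(11/2)) + (-80/9)·(11/2−(-1/2))) = ½·(-7 + 319/6 − 160/3) = -43/12, so the W-coordinate is 1/9.

(1/9, 7/9, 1/9)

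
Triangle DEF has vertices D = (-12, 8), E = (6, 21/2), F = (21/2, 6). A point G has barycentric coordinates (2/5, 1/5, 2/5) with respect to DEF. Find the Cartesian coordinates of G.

(3/5, 77/10)

G = (2/5)·D + (1/5)·E + (2/5)·F.
x-coordinate: (2/5)·(-12) + (1/5)·6 + (2/5)·(21/2) = 3/5.
y-coordinate: (2/5)·8 + (1/5)·(21/2) + (2/5)·6 = 77/10.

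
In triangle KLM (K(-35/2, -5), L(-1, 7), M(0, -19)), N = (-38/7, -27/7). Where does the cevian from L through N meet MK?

Barycentric coordinates of N with respect to KLM: (2/7, 3/7, 2/7).
On side MK the L-coordinate is zero; dropping N's L-weight 3/7 and renormalizing the remaining 2/7 : 2/7 gives weights 1/2, 1/2 on M, K.
J = (1/2)·(0, -19) + (1/2)·(-35/2, -5) = (-35/4, -12).

(-35/4, -12)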